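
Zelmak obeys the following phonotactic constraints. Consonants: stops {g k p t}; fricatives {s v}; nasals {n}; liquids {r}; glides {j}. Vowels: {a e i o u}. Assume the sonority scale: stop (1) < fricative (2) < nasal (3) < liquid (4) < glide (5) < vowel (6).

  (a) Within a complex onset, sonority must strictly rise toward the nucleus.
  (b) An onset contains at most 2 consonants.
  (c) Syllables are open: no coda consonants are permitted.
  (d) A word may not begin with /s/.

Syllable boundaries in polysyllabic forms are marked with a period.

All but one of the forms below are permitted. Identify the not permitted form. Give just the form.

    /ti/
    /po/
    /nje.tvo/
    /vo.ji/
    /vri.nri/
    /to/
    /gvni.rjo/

/gvni.rjo/

/ti/ — σ1 onset /t/, coda /∅/ ok → permitted
/po/ — σ1 onset /p/, coda /∅/ ok → permitted
/nje.tvo/ — σ1 onset /nj/ (3→5 rises), coda /∅/ ok; σ2 onset /tv/ (1→2 rises), coda /∅/ ok → permitted
/vo.ji/ — σ1 onset /v/, coda /∅/ ok; σ2 onset /j/, coda /∅/ ok → permitted
/vri.nri/ — σ1 onset /vr/ (2→4 rises), coda /∅/ ok; σ2 onset /nr/ (3→4 rises), coda /∅/ ok → permitted
/to/ — σ1 onset /t/, coda /∅/ ok → permitted
/gvni.rjo/ — violates constraint (b): syllable 1 onset /gvn/ has 3 consonants (> 2) → not permitted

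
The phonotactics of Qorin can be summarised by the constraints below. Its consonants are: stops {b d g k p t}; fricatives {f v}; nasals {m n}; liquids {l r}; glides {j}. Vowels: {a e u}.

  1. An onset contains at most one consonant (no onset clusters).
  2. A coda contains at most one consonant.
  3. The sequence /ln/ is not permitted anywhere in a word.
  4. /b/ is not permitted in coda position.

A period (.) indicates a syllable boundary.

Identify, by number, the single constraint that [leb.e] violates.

4

[leb.e]: syllable 1 coda contains /b/.
This is a violation of constraint 4: "/b/ is not permitted in coda position."
The remaining constraints (1, 2, 3) are satisfied.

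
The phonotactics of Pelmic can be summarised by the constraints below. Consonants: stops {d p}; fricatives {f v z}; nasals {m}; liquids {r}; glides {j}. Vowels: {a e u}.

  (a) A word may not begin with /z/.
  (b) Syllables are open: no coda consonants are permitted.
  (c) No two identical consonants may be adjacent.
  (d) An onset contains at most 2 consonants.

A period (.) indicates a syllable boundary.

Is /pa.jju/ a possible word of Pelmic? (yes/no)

no

/pa.jju/ — violates constraint (c): adjacent identical consonants /jj/ → not permitted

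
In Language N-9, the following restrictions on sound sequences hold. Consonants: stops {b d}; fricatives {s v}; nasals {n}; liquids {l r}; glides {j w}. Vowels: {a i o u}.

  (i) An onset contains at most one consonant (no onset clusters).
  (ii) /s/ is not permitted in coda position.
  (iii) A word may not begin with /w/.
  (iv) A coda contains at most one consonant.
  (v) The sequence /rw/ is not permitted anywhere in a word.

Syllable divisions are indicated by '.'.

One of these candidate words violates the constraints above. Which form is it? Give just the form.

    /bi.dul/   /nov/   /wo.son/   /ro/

/wo.son/

/bi.dul/ — σ1 onset /b/, coda /∅/ ok; σ2 onset /d/, coda /l/ ok → licit
/nov/ — σ1 onset /n/, coda /v/ ok → licit
/wo.son/ — violates constraint (iii): word begins with /w/ → illicit
/ro/ — σ1 onset /r/, coda /∅/ ok → licit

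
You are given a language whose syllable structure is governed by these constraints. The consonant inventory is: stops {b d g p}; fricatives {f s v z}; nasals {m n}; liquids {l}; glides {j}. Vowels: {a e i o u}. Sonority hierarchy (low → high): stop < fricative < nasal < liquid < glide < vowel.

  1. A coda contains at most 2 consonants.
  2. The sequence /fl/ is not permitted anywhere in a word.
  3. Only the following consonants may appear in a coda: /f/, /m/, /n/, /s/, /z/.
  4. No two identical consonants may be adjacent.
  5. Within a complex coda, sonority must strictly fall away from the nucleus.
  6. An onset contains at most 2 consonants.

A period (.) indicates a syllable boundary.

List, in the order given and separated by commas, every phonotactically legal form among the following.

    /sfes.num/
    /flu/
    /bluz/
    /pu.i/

/sfes.num/, /bluz/, /pu.i/

/sfes.num/ — σ1 onset /sf/ (2C), coda /s/ ok; σ2 onset /n/, coda /m/ ok → phonotactically legal
/flu/ — violates constraint 2: contains banned sequence /fl/ → phonotactically illegal
/bluz/ — σ1 onset /bl/ (2C), coda /z/ ok → phonotactically legal
/pu.i/ — σ1 onset /p/, coda /∅/ ok; σ2 onset /∅/, coda /∅/ ok → phonotactically legal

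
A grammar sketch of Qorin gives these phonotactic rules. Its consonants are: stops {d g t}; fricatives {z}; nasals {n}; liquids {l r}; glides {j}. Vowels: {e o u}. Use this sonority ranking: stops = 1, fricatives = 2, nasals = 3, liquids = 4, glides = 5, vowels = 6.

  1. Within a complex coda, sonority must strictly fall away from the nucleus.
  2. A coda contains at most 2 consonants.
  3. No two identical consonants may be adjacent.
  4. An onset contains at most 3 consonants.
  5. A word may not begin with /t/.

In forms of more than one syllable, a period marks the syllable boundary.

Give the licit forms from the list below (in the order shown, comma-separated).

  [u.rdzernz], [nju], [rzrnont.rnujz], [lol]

[nju], [lol]

[u.rdzernz] — violates constraint 2: syllable 2 coda /rnz/ has 3 consonants (> 2) → illicit
[nju] — σ1 onset /nj/ (2C), coda /∅/ ok → licit
[rzrnont.rnujz] — violates constraint 4: syllable 1 onset /rzrn/ has 4 consonants (> 3) → illicit
[lol] — σ1 onset /l/, coda /l/ ok → licit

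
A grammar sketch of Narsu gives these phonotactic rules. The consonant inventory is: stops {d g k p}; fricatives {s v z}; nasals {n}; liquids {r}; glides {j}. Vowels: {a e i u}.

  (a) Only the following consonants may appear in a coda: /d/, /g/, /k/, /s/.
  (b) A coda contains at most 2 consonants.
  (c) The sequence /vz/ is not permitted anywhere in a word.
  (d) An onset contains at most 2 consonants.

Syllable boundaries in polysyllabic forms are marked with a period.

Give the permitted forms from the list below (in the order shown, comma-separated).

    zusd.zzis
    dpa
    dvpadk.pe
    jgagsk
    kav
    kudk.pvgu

zusd.zzis, dpa

zusd.zzis — σ1 onset /z/, coda /sd/ (2C) ok; σ2 onset /zz/ (2C), coda /s/ ok → permitted
dpa — σ1 onset /dp/ (2C), coda /∅/ ok → permitted
dvpadk.pe — violates constraint (d): syllable 1 onset /dvp/ has 3 consonants (> 2) → not permitted
jgagsk — violates constraint (b): syllable 1 coda /gsk/ has 3 consonants (> 2) → not permitted
kav — violates constraint (a): syllable 1 coda contains /v/, which is not a licensed coda consonant → not permitted
kudk.pvgu — violates constraint (d): syllable 2 onset /pvg/ has 3 consonants (> 2) → not permitted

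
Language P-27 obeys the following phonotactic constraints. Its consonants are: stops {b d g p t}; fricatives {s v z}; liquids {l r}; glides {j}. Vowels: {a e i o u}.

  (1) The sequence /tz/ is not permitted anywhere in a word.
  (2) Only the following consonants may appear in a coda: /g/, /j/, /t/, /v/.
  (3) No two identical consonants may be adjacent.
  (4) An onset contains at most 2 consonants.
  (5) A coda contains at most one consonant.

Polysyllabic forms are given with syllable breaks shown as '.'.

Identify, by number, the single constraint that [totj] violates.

[totj]: syllable 1 coda /tj/ has 2 consonants (> 1).
This is a violation of constraint 5: "A coda contains at most one consonant."
The remaining constraints (1, 2, 3, 4) are satisfied.

5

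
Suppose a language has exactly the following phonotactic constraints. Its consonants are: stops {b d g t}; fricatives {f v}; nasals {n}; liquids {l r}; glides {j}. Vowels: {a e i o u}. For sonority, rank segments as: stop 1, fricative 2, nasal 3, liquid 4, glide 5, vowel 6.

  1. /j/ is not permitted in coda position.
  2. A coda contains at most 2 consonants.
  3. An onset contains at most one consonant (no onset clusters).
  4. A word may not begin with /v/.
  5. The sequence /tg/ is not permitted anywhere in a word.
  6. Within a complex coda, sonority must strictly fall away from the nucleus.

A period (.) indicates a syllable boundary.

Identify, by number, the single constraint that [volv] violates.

[volv]: word begins with /v/.
This is a violation of constraint 4: "A word may not begin with /v/."
The remaining constraints (1, 2, 3, 5, 6) are satisfied.

4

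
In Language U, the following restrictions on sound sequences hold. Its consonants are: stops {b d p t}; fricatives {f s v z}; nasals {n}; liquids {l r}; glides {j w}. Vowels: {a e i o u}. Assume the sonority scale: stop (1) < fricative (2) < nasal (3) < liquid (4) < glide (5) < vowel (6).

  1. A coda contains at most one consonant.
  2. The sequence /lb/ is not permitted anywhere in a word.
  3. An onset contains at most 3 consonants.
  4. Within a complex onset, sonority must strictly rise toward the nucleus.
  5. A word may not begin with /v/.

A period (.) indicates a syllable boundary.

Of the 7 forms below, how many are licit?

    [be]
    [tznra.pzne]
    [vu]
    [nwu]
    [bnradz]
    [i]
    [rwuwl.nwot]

3

[be] — σ1 onset /b/, coda /∅/ ok → licit
[tznra.pzne] — violates constraint 3: syllable 1 onset /tznr/ has 4 consonants (> 3) → illicit
[vu] — violates constraint 5: word begins with /v/ → illicit
[nwu] — σ1 onset /nw/ (3→5 rises), coda /∅/ ok → licit
[bnradz] — violates constraint 1: syllable 1 coda /dz/ has 2 consonants (> 1) → illicit
[i] — σ1 onset /∅/, coda /∅/ ok → licit
[rwuwl.nwot] — violates constraint 1: syllable 1 coda /wl/ has 2 consonants (> 1) → illicit
Licit: [be], [nwu], [i] → 3.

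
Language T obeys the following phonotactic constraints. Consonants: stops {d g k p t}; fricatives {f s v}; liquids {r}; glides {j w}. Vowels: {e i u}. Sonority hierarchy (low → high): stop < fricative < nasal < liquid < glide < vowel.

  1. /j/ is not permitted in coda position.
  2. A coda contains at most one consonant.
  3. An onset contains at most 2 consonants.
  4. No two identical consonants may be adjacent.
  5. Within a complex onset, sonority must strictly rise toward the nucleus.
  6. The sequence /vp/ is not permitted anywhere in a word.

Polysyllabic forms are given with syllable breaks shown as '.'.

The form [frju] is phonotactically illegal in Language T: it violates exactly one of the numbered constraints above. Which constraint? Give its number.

[frju]: syllable 1 onset /frj/ has 3 consonants (> 2).
This is a violation of constraint 3: "An onset contains at most 2 consonants."
The remaining constraints (1, 2, 4, 5, 6) are satisfied.

3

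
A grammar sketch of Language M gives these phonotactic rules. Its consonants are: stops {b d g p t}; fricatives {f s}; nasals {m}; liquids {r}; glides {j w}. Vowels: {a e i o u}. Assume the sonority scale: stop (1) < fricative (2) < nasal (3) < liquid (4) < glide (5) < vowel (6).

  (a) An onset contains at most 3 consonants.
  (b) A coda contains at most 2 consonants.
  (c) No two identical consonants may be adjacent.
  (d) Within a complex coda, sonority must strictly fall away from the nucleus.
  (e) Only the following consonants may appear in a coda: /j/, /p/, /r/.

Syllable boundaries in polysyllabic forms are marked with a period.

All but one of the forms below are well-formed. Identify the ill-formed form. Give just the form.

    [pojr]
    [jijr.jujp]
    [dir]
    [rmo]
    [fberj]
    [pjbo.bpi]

[pojr] — σ1 onset /p/, coda /jr/ (5→4 falls) ok → well-formed
[jijr.jujp] — σ1 onset /j/, coda /jr/ (5→4 falls) ok; σ2 onset /j/, coda /jp/ (5→1 falls) ok → well-formed
[dir] — σ1 onset /d/, coda /r/ ok → well-formed
[rmo] — σ1 onset /rm/ (2C), coda /∅/ ok → well-formed
[fberj] — violates constraint (d): syllable 1 coda /rj/: /r/ (liquid, 4) → /j/ (glide, 5) does not fall → ill-formed
[pjbo.bpi] — σ1 onset /pjb/ (3C), coda /∅/ ok; σ2 onset /bp/ (2C), coda /∅/ ok → well-formed

[fberj]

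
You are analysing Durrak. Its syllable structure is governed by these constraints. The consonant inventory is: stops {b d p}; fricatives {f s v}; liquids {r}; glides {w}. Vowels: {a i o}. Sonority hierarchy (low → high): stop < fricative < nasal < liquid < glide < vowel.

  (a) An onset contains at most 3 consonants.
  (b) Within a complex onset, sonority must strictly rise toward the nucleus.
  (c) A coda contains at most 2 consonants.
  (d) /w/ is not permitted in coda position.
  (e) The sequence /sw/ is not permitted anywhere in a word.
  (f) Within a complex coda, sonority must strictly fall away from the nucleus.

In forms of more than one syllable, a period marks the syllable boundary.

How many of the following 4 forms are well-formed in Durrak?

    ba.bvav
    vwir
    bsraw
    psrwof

2

ba.bvav — σ1 onset /b/, coda /∅/ ok; σ2 onset /bv/ (1→2 rises), coda /v/ ok → well-formed
vwir — σ1 onset /vw/ (2→5 rises), coda /r/ ok → well-formed
bsraw — violates constraint (d): syllable 1 coda contains /w/ → ill-formed
psrwof — violates constraint (a): syllable 1 onset /psrw/ has 4 consonants (> 3) → ill-formed
Well-formed: ba.bvav, vwir → 2.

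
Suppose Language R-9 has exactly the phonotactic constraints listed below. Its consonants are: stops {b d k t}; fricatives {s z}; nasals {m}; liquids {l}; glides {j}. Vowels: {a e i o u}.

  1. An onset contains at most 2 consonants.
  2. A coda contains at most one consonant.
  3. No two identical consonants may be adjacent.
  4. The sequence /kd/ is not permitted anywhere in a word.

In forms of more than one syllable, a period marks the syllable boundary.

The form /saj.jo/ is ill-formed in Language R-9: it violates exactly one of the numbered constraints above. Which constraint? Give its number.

3

/saj.jo/: adjacent identical consonants /jj/.
This is a violation of constraint 3: "No two identical consonants may be adjacent."
The remaining constraints (1, 2, 4) are satisfied.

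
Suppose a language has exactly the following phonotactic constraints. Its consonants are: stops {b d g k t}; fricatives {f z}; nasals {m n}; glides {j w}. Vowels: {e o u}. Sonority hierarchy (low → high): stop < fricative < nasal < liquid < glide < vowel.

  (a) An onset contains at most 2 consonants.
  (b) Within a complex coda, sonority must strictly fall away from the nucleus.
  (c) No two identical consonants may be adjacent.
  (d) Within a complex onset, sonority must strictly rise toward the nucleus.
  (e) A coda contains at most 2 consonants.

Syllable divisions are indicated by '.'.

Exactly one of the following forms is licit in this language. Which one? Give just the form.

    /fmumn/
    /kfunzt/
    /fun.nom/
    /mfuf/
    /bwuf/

/bwuf/

/fmumn/ — violates constraint (b): syllable 1 coda /mn/: /m/ (nasal, 3) → /n/ (nasal, 3) does not fall → illicit
/kfunzt/ — violates constraint (e): syllable 1 coda /nzt/ has 3 consonants (> 2) → illicit
/fun.nom/ — violates constraint (c): adjacent identical consonants /nn/ → illicit
/mfuf/ — violates constraint (d): syllable 1 onset /mf/: /m/ (nasal, 3) → /f/ (fricative, 2) does not rise → illicit
/bwuf/ — σ1 onset /bw/ (1→5 rises), coda /f/ ok → licit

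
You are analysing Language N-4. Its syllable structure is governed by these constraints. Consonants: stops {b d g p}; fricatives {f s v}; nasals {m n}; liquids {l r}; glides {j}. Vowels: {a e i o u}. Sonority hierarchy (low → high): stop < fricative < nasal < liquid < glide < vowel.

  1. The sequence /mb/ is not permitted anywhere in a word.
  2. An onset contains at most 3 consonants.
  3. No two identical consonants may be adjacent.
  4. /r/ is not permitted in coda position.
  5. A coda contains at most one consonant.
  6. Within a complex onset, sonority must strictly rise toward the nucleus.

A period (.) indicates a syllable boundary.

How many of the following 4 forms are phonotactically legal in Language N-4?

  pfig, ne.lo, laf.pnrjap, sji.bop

3

pfig — σ1 onset /pf/ (1→2 rises), coda /g/ ok → phonotactically legal
ne.lo — σ1 onset /n/, coda /∅/ ok; σ2 onset /l/, coda /∅/ ok → phonotactically legal
laf.pnrjap — violates constraint 2: syllable 2 onset /pnrj/ has 4 consonants (> 3) → phonotactically illegal
sji.bop — σ1 onset /sj/ (2→5 rises), coda /∅/ ok; σ2 onset /b/, coda /p/ ok → phonotactically legal
Phonotactically legal: pfig, ne.lo, sji.bop → 3.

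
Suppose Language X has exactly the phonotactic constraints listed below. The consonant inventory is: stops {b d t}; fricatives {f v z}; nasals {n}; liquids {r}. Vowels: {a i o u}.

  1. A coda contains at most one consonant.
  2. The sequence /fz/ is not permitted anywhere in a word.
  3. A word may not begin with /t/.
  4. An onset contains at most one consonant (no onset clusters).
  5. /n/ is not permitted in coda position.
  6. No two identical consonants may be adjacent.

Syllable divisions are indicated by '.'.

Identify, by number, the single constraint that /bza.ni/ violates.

/bza.ni/: syllable 1 onset /bz/ has 2 consonants (> 1).
This is a violation of constraint 4: "An onset contains at most one consonant (no onset clusters)."
The remaining constraints (1, 2, 3, 5, 6) are satisfied.

4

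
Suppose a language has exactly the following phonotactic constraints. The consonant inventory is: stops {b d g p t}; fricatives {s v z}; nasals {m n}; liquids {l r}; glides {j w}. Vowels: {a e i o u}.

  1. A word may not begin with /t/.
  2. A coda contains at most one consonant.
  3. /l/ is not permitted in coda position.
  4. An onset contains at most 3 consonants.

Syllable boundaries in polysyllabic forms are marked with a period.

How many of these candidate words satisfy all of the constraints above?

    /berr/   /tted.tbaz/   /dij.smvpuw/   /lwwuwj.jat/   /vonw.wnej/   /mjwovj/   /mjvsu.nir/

/berr/ — violates constraint 2: syllable 1 coda /rr/ has 2 consonants (> 1) → not permitted
/tted.tbaz/ — violates constraint 1: word begins with /t/ → not permitted
/dij.smvpuw/ — violates constraint 4: syllable 2 onset /smvp/ has 4 consonants (> 3) → not permitted
/lwwuwj.jat/ — violates constraint 2: syllable 1 coda /wj/ has 2 consonants (> 1) → not permitted
/vonw.wnej/ — violates constraint 2: syllable 1 coda /nw/ has 2 consonants (> 1) → not permitted
/mjwovj/ — violates constraint 2: syllable 1 coda /vj/ has 2 consonants (> 1) → not permitted
/mjvsu.nir/ — violates constraint 4: syllable 1 onset /mjvs/ has 4 consonants (> 3) → not permitted
No form is permitted → 0.

0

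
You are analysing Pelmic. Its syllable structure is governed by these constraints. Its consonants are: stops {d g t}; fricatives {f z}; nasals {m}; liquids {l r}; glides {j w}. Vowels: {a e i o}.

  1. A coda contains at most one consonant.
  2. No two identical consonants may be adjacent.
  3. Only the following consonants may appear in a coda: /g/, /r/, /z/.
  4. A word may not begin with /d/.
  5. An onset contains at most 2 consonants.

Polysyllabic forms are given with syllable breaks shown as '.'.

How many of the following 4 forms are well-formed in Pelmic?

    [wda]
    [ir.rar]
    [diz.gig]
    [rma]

2

[wda] — σ1 onset /wd/ (2C), coda /∅/ ok → well-formed
[ir.rar] — violates constraint 2: adjacent identical consonants /rr/ → ill-formed
[diz.gig] — violates constraint 4: word begins with /d/ → ill-formed
[rma] — σ1 onset /rm/ (2C), coda /∅/ ok → well-formed
Well-formed: [wda], [rma] → 2.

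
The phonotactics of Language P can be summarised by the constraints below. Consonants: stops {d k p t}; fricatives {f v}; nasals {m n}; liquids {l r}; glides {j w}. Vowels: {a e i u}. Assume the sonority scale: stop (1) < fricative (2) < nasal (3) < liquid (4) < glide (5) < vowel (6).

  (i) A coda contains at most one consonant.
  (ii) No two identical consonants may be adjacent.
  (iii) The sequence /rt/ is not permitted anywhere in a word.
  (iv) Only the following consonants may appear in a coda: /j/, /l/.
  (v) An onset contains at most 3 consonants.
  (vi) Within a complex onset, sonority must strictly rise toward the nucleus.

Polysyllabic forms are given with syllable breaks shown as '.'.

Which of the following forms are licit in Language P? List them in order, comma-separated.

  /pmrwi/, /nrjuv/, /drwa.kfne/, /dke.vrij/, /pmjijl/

/pmrwi/ — violates constraint (v): syllable 1 onset /pmrw/ has 4 consonants (> 3) → illicit
/nrjuv/ — violates constraint (iv): syllable 1 coda contains /v/, which is not a licensed coda consonant → illicit
/drwa.kfne/ — σ1 onset /drw/ (1→4→5 rises), coda /∅/ ok; σ2 onset /kfn/ (1→2→3 rises), coda /∅/ ok → licit
/dke.vrij/ — violates constraint (vi): syllable 1 onset /dk/: /d/ (stop, 1) → /k/ (stop, 1) does not rise → illicit
/pmjijl/ — violates constraint (i): syllable 1 coda /jl/ has 2 consonants (> 1) → illicit

/drwa.kfne/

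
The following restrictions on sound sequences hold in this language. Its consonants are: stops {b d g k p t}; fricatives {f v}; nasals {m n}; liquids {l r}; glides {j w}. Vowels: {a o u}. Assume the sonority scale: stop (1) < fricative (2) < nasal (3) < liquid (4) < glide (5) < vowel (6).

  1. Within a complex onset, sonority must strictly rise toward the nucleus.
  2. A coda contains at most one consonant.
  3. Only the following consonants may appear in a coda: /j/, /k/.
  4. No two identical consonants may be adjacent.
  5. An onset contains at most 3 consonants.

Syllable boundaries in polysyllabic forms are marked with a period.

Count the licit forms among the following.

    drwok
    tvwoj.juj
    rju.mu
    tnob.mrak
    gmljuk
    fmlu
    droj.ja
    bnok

4

drwok — σ1 onset /drw/ (1→4→5 rises), coda /k/ ok → licit
tvwoj.juj — violates constraint 4: adjacent identical consonants /jj/ → illicit
rju.mu — σ1 onset /rj/ (4→5 rises), coda /∅/ ok; σ2 onset /m/, coda /∅/ ok → licit
tnob.mrak — violates constraint 3: syllable 1 coda contains /b/, which is not a licensed coda consonant → illicit
gmljuk — violates constraint 5: syllable 1 onset /gmlj/ has 4 consonants (> 3) → illicit
fmlu — σ1 onset /fml/ (2→3→4 rises), coda /∅/ ok → licit
droj.ja — violates constraint 4: adjacent identical consonants /jj/ → illicit
bnok — σ1 onset /bn/ (1→3 rises), coda /k/ ok → licit
Licit: drwok, rju.mu, fmlu, bnok → 4.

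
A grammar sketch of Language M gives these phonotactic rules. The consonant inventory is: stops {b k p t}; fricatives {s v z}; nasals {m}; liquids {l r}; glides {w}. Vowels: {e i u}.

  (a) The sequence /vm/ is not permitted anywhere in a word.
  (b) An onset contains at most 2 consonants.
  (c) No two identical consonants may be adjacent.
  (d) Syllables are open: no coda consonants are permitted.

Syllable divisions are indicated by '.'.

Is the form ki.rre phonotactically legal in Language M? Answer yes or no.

ki.rre — violates constraint (c): adjacent identical consonants /rr/ → phonotactically illegal

no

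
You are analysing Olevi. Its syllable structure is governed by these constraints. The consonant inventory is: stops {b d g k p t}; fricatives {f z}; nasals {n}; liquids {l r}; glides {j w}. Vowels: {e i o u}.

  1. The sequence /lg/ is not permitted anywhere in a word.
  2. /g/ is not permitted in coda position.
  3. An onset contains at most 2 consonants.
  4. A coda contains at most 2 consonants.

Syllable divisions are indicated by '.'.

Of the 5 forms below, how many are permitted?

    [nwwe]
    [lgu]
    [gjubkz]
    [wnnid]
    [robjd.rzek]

[nwwe] — violates constraint 3: syllable 1 onset /nww/ has 3 consonants (> 2) → not permitted
[lgu] — violates constraint 1: contains banned sequence /lg/ → not permitted
[gjubkz] — violates constraint 4: syllable 1 coda /bkz/ has 3 consonants (> 2) → not permitted
[wnnid] — violates constraint 3: syllable 1 onset /wnn/ has 3 consonants (> 2) → not permitted
[robjd.rzek] — violates constraint 4: syllable 1 coda /bjd/ has 3 consonants (> 2) → not permitted
No form is permitted → 0.

0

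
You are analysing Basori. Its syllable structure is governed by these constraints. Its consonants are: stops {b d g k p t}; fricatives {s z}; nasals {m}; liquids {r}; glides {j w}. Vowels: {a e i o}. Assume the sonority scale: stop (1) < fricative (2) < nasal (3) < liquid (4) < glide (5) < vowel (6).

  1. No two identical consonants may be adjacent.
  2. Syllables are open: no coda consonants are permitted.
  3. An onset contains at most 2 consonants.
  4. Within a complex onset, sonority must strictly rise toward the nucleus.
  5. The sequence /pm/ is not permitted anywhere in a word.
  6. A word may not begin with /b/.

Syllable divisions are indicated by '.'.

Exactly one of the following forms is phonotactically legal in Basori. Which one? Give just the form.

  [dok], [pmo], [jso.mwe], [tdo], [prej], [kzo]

[dok] — violates constraint 2: syllable 1 coda /k/ has 1 consonant (> 0) → phonotactically illegal
[pmo] — violates constraint 5: contains banned sequence /pm/ → phonotactically illegal
[jso.mwe] — violates constraint 4: syllable 1 onset /js/: /j/ (glide, 5) → /s/ (fricative, 2) does not rise → phonotactically illegal
[tdo] — violates constraint 4: syllable 1 onset /td/: /t/ (stop, 1) → /d/ (stop, 1) does not rise → phonotactically illegal
[prej] — violates constraint 2: syllable 1 coda /j/ has 1 consonant (> 0) → phonotactically illegal
[kzo] — σ1 onset /kz/ (1→2 rises), coda /∅/ ok → phonotactically legal

[kzo]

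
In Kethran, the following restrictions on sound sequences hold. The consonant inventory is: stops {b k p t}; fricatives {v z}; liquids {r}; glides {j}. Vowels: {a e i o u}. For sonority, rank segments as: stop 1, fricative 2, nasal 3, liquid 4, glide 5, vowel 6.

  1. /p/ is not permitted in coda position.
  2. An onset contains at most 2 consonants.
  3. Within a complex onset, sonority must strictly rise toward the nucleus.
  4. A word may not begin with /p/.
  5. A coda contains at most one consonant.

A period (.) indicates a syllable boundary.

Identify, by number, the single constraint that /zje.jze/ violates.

/zje.jze/: syllable 2 onset /jz/: /j/ (glide, 5) → /z/ (fricative, 2) does not rise.
This is a violation of constraint 3: "Within a complex onset, sonority must strictly rise toward the nucleus."
The remaining constraints (1, 2, 4, 5) are satisfied.

3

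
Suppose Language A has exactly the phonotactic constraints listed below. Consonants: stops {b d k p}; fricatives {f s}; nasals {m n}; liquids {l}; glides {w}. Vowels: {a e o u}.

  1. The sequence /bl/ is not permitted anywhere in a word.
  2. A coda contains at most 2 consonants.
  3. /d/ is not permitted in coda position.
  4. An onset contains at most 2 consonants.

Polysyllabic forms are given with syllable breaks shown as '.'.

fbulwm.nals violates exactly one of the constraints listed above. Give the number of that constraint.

fbulwm.nals: syllable 1 coda /lwm/ has 3 consonants (> 2).
This is a violation of constraint 2: "A coda contains at most 2 consonants."
The remaining constraints (1, 3, 4) are satisfied.

2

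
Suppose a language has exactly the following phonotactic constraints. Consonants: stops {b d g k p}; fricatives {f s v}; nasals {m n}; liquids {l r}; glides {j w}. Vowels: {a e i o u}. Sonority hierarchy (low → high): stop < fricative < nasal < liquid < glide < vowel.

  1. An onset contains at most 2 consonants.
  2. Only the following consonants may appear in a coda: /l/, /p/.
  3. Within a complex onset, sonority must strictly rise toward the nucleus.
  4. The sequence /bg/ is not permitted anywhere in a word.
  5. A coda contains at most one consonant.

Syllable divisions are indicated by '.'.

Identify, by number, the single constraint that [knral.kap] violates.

1

[knral.kap]: syllable 1 onset /knr/ has 3 consonants (> 2).
This is a violation of constraint 1: "An onset contains at most 2 consonants."
The remaining constraints (2, 3, 4, 5) are satisfied.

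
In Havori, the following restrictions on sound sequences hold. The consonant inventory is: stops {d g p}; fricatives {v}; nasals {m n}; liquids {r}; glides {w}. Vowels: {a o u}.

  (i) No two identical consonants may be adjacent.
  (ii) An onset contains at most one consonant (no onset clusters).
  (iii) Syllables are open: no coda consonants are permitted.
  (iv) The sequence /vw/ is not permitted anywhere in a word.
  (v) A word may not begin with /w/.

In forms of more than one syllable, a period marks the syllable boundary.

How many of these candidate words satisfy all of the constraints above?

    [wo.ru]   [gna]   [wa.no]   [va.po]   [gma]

[wo.ru] — violates constraint (v): word begins with /w/ → illicit
[gna] — violates constraint (ii): syllable 1 onset /gn/ has 2 consonants (> 1) → illicit
[wa.no] — violates constraint (v): word begins with /w/ → illicit
[va.po] — σ1 onset /v/, coda /∅/ ok; σ2 onset /p/, coda /∅/ ok → licit
[gma] — violates constraint (ii): syllable 1 onset /gm/ has 2 consonants (> 1) → illicit
Licit: [va.po] → 1.

1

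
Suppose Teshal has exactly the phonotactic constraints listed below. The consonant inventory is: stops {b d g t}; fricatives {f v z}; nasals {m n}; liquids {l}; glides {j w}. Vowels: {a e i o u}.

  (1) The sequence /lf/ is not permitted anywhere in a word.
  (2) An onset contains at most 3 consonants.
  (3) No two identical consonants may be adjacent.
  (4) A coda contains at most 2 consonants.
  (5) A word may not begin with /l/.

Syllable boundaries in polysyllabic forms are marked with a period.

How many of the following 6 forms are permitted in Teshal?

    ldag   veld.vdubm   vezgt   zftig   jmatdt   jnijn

3

ldag — violates constraint 5: word begins with /l/ → not permitted
veld.vdubm — σ1 onset /v/, coda /ld/ (2C) ok; σ2 onset /vd/ (2C), coda /bm/ (2C) ok → permitted
vezgt — violates constraint 4: syllable 1 coda /zgt/ has 3 consonants (> 2) → not permitted
zftig — σ1 onset /zft/ (3C), coda /g/ ok → permitted
jmatdt — violates constraint 4: syllable 1 coda /tdt/ has 3 consonants (> 2) → not permitted
jnijn — σ1 onset /jn/ (2C), coda /jn/ (2C) ok → permitted
Permitted: veld.vdubm, zftig, jnijn → 3.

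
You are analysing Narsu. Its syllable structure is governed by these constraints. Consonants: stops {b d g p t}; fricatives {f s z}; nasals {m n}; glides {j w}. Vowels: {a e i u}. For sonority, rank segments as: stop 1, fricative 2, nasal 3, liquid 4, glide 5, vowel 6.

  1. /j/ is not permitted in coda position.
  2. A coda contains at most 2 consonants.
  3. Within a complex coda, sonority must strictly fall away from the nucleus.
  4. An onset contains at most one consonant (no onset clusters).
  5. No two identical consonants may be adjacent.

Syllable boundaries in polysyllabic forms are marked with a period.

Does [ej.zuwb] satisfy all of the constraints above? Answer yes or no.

no

[ej.zuwb] — violates constraint 1: syllable 1 coda contains /j/ → phonotactically illegal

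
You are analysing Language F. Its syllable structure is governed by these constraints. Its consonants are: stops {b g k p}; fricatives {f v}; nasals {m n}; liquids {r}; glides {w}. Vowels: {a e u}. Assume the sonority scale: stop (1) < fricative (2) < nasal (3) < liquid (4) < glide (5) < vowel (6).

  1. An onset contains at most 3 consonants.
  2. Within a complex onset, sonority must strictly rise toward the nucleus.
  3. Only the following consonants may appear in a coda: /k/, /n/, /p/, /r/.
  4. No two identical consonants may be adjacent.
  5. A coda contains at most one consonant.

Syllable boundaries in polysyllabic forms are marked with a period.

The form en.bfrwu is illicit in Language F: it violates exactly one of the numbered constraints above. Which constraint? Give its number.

en.bfrwu: syllable 2 onset /bfrw/ has 4 consonants (> 3).
This is a violation of constraint 1: "An onset contains at most 3 consonants."
The remaining constraints (2, 3, 4, 5) are satisfied.

1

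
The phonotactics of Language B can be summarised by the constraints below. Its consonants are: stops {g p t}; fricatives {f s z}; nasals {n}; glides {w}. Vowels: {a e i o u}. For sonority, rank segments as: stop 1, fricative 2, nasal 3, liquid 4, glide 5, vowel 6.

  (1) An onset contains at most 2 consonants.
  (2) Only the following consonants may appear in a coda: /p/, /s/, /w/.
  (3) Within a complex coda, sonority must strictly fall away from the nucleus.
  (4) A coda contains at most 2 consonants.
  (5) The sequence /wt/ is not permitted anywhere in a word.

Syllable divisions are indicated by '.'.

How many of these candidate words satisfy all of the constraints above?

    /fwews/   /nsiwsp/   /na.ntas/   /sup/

3

/fwews/ — σ1 onset /fw/ (2C), coda /ws/ (5→2 falls) ok → well-formed
/nsiwsp/ — violates constraint 4: syllable 1 coda /wsp/ has 3 consonants (> 2) → ill-formed
/na.ntas/ — σ1 onset /n/, coda /∅/ ok; σ2 onset /nt/ (2C), coda /s/ ok → well-formed
/sup/ — σ1 onset /s/, coda /p/ ok → well-formed
Well-formed: /fwews/, /na.ntas/, /sup/ → 3.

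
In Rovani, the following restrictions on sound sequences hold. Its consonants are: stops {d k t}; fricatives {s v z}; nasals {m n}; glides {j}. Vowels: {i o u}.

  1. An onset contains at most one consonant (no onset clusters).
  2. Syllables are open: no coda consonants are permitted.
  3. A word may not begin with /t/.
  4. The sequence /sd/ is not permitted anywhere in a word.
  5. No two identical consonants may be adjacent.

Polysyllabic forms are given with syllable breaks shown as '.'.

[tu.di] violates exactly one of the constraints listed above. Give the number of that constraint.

[tu.di]: word begins with /t/.
This is a violation of constraint 3: "A word may not begin with /t/."
The remaining constraints (1, 2, 4, 5) are satisfied.

3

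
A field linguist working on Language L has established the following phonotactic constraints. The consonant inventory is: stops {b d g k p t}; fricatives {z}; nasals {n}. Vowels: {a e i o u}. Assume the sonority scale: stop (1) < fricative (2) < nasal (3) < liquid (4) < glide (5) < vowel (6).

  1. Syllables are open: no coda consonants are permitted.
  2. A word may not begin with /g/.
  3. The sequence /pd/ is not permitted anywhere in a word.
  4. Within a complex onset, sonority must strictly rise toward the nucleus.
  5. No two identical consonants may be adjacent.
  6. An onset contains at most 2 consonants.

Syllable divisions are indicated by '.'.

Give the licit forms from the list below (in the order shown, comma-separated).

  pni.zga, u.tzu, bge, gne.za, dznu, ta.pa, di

u.tzu, ta.pa, di

pni.zga — violates constraint 4: syllable 2 onset /zg/: /z/ (fricative, 2) → /g/ (stop, 1) does not rise → illicit
u.tzu — σ1 onset /∅/, coda /∅/ ok; σ2 onset /tz/ (1→2 rises), coda /∅/ ok → licit
bge — violates constraint 4: syllable 1 onset /bg/: /b/ (stop, 1) → /g/ (stop, 1) does not rise → illicit
gne.za — violates constraint 2: word begins with /g/ → illicit
dznu — violates constraint 6: syllable 1 onset /dzn/ has 3 consonants (> 2) → illicit
ta.pa — σ1 onset /t/, coda /∅/ ok; σ2 onset /p/, coda /∅/ ok → licit
di — σ1 onset /d/, coda /∅/ ok → licit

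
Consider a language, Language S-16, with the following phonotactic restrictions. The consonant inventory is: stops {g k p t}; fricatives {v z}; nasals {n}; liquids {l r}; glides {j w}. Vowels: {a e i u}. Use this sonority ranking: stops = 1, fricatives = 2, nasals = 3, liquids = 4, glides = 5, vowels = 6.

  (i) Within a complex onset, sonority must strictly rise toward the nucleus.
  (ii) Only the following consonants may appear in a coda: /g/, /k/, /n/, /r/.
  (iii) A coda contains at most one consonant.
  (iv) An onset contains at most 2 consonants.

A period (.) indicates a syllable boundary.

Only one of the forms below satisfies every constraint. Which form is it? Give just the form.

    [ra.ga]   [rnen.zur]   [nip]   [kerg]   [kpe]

[ra.ga] — σ1 onset /r/, coda /∅/ ok; σ2 onset /g/, coda /∅/ ok → permitted
[rnen.zur] — violates constraint (i): syllable 1 onset /rn/: /r/ (liquid, 4) → /n/ (nasal, 3) does not rise → not permitted
[nip] — violates constraint (ii): syllable 1 coda contains /p/, which is not a licensed coda consonant → not permitted
[kerg] — violates constraint (iii): syllable 1 coda /rg/ has 2 consonants (> 1) → not permitted
[kpe] — violates constraint (i): syllable 1 onset /kp/: /k/ (stop, 1) → /p/ (stop, 1) does not rise → not permitted

[ra.ga]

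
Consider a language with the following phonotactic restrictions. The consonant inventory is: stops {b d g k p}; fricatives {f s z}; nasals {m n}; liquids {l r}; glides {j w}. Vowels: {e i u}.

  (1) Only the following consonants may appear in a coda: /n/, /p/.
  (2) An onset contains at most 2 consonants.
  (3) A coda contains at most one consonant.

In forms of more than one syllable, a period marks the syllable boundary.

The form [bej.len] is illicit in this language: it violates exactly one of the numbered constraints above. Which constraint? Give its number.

[bej.len]: syllable 1 coda contains /j/, which is not a licensed coda consonant.
This is a violation of constraint 1: "Only the following consonants may appear in a coda: /n/, /p/."
The remaining constraints (2, 3) are satisfied.

1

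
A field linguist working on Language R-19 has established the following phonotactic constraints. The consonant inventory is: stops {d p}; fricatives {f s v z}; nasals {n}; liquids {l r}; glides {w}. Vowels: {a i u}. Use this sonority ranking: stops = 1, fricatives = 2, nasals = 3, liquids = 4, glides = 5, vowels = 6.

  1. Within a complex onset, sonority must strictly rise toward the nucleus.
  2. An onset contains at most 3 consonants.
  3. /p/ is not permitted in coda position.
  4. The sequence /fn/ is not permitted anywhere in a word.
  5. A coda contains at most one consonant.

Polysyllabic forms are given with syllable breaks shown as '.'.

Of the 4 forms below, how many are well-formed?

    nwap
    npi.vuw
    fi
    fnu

nwap — violates constraint 3: syllable 1 coda contains /p/ → ill-formed
npi.vuw — violates constraint 1: syllable 1 onset /np/: /n/ (nasal, 3) → /p/ (stop, 1) does not rise → ill-formed
fi — σ1 onset /f/, coda /∅/ ok → well-formed
fnu — violates constraint 4: contains banned sequence /fn/ → ill-formed
Well-formed: fi → 1.

1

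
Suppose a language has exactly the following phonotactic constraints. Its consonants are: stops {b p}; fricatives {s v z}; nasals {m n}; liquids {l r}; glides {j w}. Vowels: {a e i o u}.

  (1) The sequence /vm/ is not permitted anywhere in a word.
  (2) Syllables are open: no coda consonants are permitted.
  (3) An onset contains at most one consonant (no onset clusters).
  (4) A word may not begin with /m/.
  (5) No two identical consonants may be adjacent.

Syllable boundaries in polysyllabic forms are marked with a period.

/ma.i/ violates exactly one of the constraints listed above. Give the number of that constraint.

/ma.i/: word begins with /m/.
This is a violation of constraint 4: "A word may not begin with /m/."
The remaining constraints (1, 2, 3, 5) are satisfied.

4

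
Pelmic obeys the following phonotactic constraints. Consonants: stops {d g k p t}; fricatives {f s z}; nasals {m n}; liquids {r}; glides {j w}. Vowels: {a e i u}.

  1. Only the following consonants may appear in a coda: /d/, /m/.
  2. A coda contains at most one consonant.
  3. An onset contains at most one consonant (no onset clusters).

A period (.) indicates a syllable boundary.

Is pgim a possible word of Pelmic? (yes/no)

pgim — violates constraint 3: syllable 1 onset /pg/ has 2 consonants (> 1) → not permitted

no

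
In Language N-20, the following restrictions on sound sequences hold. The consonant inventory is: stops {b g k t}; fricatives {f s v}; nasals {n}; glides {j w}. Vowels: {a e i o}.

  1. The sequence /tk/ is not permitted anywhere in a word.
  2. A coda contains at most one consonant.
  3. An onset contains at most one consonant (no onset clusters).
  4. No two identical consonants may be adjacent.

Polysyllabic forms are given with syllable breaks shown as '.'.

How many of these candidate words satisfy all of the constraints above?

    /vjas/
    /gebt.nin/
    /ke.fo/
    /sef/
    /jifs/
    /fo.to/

3

/vjas/ — violates constraint 3: syllable 1 onset /vj/ has 2 consonants (> 1) → ill-formed
/gebt.nin/ — violates constraint 2: syllable 1 coda /bt/ has 2 consonants (> 1) → ill-formed
/ke.fo/ — σ1 onset /k/, coda /∅/ ok; σ2 onset /f/, coda /∅/ ok → well-formed
/sef/ — σ1 onset /s/, coda /f/ ok → well-formed
/jifs/ — violates constraint 2: syllable 1 coda /fs/ has 2 consonants (> 1) → ill-formed
/fo.to/ — σ1 onset /f/, coda /∅/ ok; σ2 onset /t/, coda /∅/ ok → well-formed
Well-formed: /ke.fo/, /sef/, /fo.to/ → 3.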